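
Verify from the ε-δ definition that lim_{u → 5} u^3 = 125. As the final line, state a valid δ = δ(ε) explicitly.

Suppose ε > 0. We seek δ > 0 with 0 < |u − 5| < δ ⇒ |u^3 − 125| < ε.
Factor: u^3 − 125 = (u − 5)(u^2 + 5u + 25), so |u^3 − 125| = |u − 5|·|u^2 + 5u + 25|.
Restrict δ ≤ 1. Then |u − 5| < 1 gives |u| < 6, so by the triangle inequality |u^2 + 5u + 25| ≤ 6^2 + 5·6 + 25 = 91.
Hence |u^3 − 125| ≤ 91|u − 5|, which is < ε once |u − 5| < ε/91.
Take δ = min(1, ε/91). If 0 < |u − 5| < δ then both bounds hold and |u^3 − 125| ≤ 91|u − 5| < 91·(ε/91) = ε.

δ = min(1, ε/91)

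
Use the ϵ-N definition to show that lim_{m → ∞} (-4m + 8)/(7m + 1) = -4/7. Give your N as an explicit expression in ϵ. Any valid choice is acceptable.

N = (60/49)/ϵ

Let ϵ > 0. For m ≥ 1, |(-4m + 8)/(7m + 1) + 4/7| = |60|/(7(7m + 1)) = 60/(7(7m + 1)).
Since 7m + 1 ≥ 7m for m ≥ 1, this is ≤ 60/(7·7m) = (60/49)/m.
So |(-4m + 8)/(7m + 1) + 4/7| < ϵ whenever m > (60/49)/ϵ.
Take N = (60/49)/ϵ. If m > N then |(-4m + 8)/(7m + 1) + 4/7| ≤ (60/49)/m < ϵ.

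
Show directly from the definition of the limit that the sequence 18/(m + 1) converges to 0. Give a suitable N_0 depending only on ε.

N_0 = 18/ε

Fix ε > 0. For m ≥ 1, |18/(m + 1) − 0| = 18/(m + 1) ≤ 18/m.
We need 18/m < ε, i.e. m > 18/ε.
Take N_0 = 18/ε. If m > N_0 then |18/(m + 1)| ≤ 18/m < ε.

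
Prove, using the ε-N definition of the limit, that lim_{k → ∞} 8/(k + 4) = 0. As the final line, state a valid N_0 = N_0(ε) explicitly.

N_0 = 8/ε

Suppose ε > 0. For k ≥ 1, |8/(k + 4) − 0| = 8/(k + 4) ≤ 8/k.
We need 8/k < ε, i.e. k > 8/ε.
Take N_0 = 8/ε. If k > N_0 then |8/(k + 4)| ≤ 8/k < ε.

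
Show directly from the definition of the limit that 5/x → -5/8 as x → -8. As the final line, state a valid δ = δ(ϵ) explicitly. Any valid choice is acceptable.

δ = min(4, (32/5)ϵ)

Suppose ϵ > 0. We seek δ > 0 such that 0 < |x + 8| < δ implies |5/x + 5/8| < ϵ.
|5/x + 5/8| = 5·|-8 − x|/(8·|x|) = 5|x + 8|/(8|x|).
Restrict δ ≤ 4. Then |x + 8| < 4 gives |x| > 4, so 8|x| > 32.
Then |5/x + 5/8| < 5|x + 8|/32, which is < ϵ when |x + 8| < (32/5)ϵ.
Take δ = min(4, (32/5)ϵ). Then 0 < |x + 8| < δ gives both |x + 8| < 4 and |x + 8| < (32/5)ϵ, so |5/x + 5/8| < ϵ.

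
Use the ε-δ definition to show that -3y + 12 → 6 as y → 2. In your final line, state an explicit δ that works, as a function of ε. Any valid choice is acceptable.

Let ε > 0 be given. We need δ > 0 so that 0 < |y − 2| < δ implies |(-3y + 12) − 6| < ε.
|(-3y + 12) − 6| = |-3y + 6| = 3|y − 2|.
So 3|y − 2| < ε exactly when |y − 2| < ε/3.
Choosing δ = ε/3 gives |(-3y + 12) − 6| = 3|y − 2| < ε whenever |y − 2| < δ.

δ = ε/3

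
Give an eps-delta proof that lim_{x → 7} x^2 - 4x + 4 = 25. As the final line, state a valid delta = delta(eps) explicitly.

delta = min(1, eps/11)

Let eps > 0. We want delta > 0 such that 0 < |x − 7| < delta implies |(x^2 - 4x + 4) − 25| < eps.
(x^2 - 4x + 4) − 25 = x^2 - 4x - 21 = (x − 7)(x + 3).
So |(x^2 - 4x + 4) − 25| = |x − 7|·|x + 3|.
Assume first that |x − 7| < 1, so |x| < 8. Then |x + 3| ≤ 8 + 3 = 11.
Hence |(x^2 - 4x + 4) − 25| ≤ 11|x − 7| < eps provided |x − 7| < eps/11.
Take delta = min(1, eps/11). Then 0 < |x − 7| < delta gives both |x − 7| < 1 and |x − 7| < eps/11, so |(x^2 - 4x + 4) − 25| < eps.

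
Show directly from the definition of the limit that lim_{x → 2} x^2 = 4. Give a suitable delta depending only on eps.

Fix eps > 0. We seek delta > 0 with 0 < |x − 2| < delta ⇒ |x^2 − 4| < eps.
Factor: x^2 − 4 = (x − 2)(x + 2), so |x^2 − 4| = |x − 2|·|x + 2|.
Impose delta ≤ 1 so that |x| < 3; then |x + 2| ≤ 5.
Hence |x^2 − 4| ≤ 5|x − 2|, which is < eps once |x − 2| < eps/5.
Take delta = min(1, eps/5). If 0 < |x − 2| < delta then both bounds hold and |x^2 − 4| ≤ 5|x − 2| < 5·(eps/5) = eps.

delta = min(1, eps/5)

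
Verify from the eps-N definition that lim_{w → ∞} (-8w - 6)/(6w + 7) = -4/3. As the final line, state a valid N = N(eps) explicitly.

Let eps > 0. We seek N > 0 such that w > N implies |(-8w - 6)/(6w + 7) + 4/3| < eps.
(-8w - 6)/(6w + 7) + 4/3 = (6(-8w - 6) − (-8)(6w + 7)) / (6(6w + 7)) = 20/(6(6w + 7)).
For w > 0 we have 6w + 7 > 6w, so |(-8w - 6)/(6w + 7) + 4/3| = 20/(6(6w + 7)) < 20/(6·6w) = (5/9)/w.
Thus |(-8w - 6)/(6w + 7) + 4/3| < eps whenever w > (5/9)/eps.
Take N = (5/9)/eps. If w > N then |(-8w - 6)/(6w + 7) + 4/3| < (5/9)/w < eps.

N = (5/9)/eps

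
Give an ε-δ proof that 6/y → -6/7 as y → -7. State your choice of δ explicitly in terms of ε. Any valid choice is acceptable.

Suppose ε > 0. We seek δ > 0 such that 0 < |y + 7| < δ implies |6/y + 6/7| < ε.
|6/y + 6/7| = 6·|-7 − y|/(7·|y|) = 6|y + 7|/(7|y|).
Require δ ≤ 7/2 so that |y| > 7 − 7/2 = 7/2, hence 7|y| > 49/2.
Then |6/y + 6/7| < 6|y + 7|/(49/2), which is < ε when |y + 7| < (49/12)ε.
Take δ = min(7/2, (49/12)ε). Then 0 < |y + 7| < δ gives both |y + 7| < 7/2 and |y + 7| < (49/12)ε, so |6/y + 6/7| < ε.

δ = min(7/2, (49/12)ε)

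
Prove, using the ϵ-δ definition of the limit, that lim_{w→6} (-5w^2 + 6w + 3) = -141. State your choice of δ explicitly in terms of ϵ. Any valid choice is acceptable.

δ = min(2, ϵ/64)

Suppose ϵ > 0. We want δ > 0 such that 0 < |w − 6| < δ implies |(-5w^2 + 6w + 3) + 141| < ϵ.
(-5w^2 + 6w + 3) + 141 = -5w^2 + 6w + 144 = (w − 6)(-5w - 24).
So |(-5w^2 + 6w + 3) + 141| = |w − 6|·|-5w - 24|.
Require δ ≤ 2. Then |w − 6| < 2 gives |w| < 8, and by the triangle inequality |-5w - 24| ≤ 5·8 + 24 = 64.
Hence |(-5w^2 + 6w + 3) + 141| ≤ 64|w − 6| < ϵ provided |w − 6| < ϵ/64.
Choosing δ = min(2, ϵ/64) ensures both conditions, hence |(-5w^2 + 6w + 3) + 141| < ϵ.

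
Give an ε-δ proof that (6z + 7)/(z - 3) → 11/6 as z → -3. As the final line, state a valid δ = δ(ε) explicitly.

Suppose ε > 0. We want δ > 0 with 0 < |z + 3| < δ ⇒ |(6z + 7)/(z - 3) − (11/6)| < ε.
Combining over a common denominator, (6z + 7)/(z - 3) − (11/6) = [(6z + 7)·(-6) − (-11)·(z - 3)] / [(-6)·(z - 3)] = -25(z + 3) / ((-6)(z - 3)).
So |(6z + 7)/(z - 3) − (11/6)| = 25|z + 3| / (6·|z − 3|).
Require δ ≤ 3, so |z − 3| ≥ |-6| − |z + 3| > 6 − 3 = 3.
Hence |(6z + 7)/(z - 3) − (11/6)| < 25|z + 3|/(6·3) = (25/18)|z + 3|, which is < ε once |z + 3| < (18/25)ε.
Take δ = min(3, (18/25)ε). Then 0 < |z + 3| < δ forces both bounds, so |(6z + 7)/(z - 3) − (11/6)| < ε.

δ = min(3, (18/25)ε)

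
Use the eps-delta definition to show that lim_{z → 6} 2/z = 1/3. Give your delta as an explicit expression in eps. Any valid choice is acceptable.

delta = min(3, 9eps)

Suppose eps > 0. We seek delta > 0 such that 0 < |z − 6| < delta implies |2/z − (1/3)| < eps.
|2/z − (1/3)| = 2·|6 − z|/(6·|z|) = 2|z − 6|/(6|z|).
Require delta ≤ 3 so that |z| > 6 − 3 = 3, hence 6|z| > 18.
Then |2/z − (1/3)| < 2|z − 6|/18, which is < eps when |z − 6| < 9eps.
Take delta = min(3, 9eps). Then 0 < |z − 6| < delta gives both |z − 6| < 3 and |z − 6| < 9eps, so |2/z − (1/3)| < eps.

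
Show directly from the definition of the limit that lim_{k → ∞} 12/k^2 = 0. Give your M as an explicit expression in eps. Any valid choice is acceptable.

Suppose eps > 0. For k ≥ 1, |12/k^2 − 0| = 12/k^2.
12/k^2 < eps ⇔ k^2 > 12/eps ⇔ k > (12/eps)^{1/2}.
Take M = (12/eps)^{1/2}. Then k > M implies 12/k^2 < eps.

M = (12/eps)^{1/2}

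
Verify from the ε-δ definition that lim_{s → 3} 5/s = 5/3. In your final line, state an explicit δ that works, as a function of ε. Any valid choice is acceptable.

δ = min(3/2, (9/10)ε)

Let ε > 0 be given. We seek δ > 0 such that 0 < |s − 3| < δ implies |5/s − (5/3)| < ε.
|5/s − (5/3)| = 5·|3 − s|/(3·|s|) = 5|s − 3|/(3|s|).
Restrict δ ≤ 3/2. Then |s − 3| < 3/2 gives |s| > 3/2, so 3|s| > 9/2.
Then |5/s − (5/3)| < 5|s − 3|/(9/2), which is < ε when |s − 3| < (9/10)ε.
Take δ = min(3/2, (9/10)ε). Then 0 < |s − 3| < δ gives both |s − 3| < 3/2 and |s − 3| < (9/10)ε, so |5/s − (5/3)| < ε.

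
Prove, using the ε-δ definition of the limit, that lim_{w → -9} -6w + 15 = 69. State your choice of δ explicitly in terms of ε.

Suppose ε > 0. We need δ > 0 so that 0 < |w + 9| < δ implies |(-6w + 15) − 69| < ε.
|(-6w + 15) − 69| = |-6w - 54| = 6|w + 9|.
So 6|w + 9| < ε exactly when |w + 9| < ε/6.
Take δ = ε/6. If 0 < |w + 9| < δ then |(-6w + 15) − 69| = 6|w + 9| < 6·(ε/6) = ε.

δ = ε/6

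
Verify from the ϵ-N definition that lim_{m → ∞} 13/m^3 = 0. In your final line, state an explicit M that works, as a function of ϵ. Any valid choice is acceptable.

M = (13/ϵ)^{1/3}

Fix ϵ > 0. For m ≥ 1, |13/m^3 − 0| = 13/m^3.
13/m^3 < ϵ ⇔ m^3 > 13/ϵ ⇔ m > (13/ϵ)^{1/3}.
Take M = (13/ϵ)^{1/3}. Then m > M implies 13/m^3 < ϵ.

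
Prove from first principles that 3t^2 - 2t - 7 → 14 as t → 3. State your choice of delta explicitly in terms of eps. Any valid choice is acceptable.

Fix eps > 0. We want delta > 0 such that 0 < |t − 3| < delta implies |(3t^2 - 2t - 7) − 14| < eps.
(3t^2 - 2t - 7) − 14 = 3t^2 - 2t - 21 = (t − 3)(3t + 7).
So |(3t^2 - 2t - 7) − 14| = |t − 3|·|3t + 7|.
Require delta ≤ 2. Then |t − 3| < 2 gives |t| < 5, and by the triangle inequality |3t + 7| ≤ 3·5 + 7 = 22.
Hence |(3t^2 - 2t - 7) − 14| ≤ 22|t − 3| < eps provided |t − 3| < eps/22.
Choosing delta = min(2, eps/22) ensures both conditions, hence |(3t^2 - 2t - 7) − 14| < eps.

delta = min(2, eps/22)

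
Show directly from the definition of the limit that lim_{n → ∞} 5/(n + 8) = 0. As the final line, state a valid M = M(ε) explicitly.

M = 5/ε

Let ε > 0. For n ≥ 1, |5/(n + 8) − 0| = 5/(n + 8) ≤ 5/n.
We need 5/n < ε, i.e. n > 5/ε.
Take M = 5/ε. If n > M then |5/(n + 8)| ≤ 5/n < ε.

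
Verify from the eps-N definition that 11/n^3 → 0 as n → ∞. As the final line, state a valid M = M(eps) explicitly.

Let eps > 0. For n ≥ 1, |11/n^3 − 0| = 11/n^3.
11/n^3 < eps ⇔ n^3 > 11/eps ⇔ n > (11/eps)^{1/3}.
Take M = (11/eps)^{1/3}. Then n > M implies 11/n^3 < eps.

M = (11/eps)^{1/3}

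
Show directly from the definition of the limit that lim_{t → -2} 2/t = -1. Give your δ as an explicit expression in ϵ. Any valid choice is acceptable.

δ = min(1, ϵ)

Suppose ϵ > 0. We seek δ > 0 such that 0 < |t + 2| < δ implies |2/t + 1| < ϵ.
|2/t + 1| = 2·|-2 − t|/(2·|t|) = 2|t + 2|/(2|t|).
Require δ ≤ 1 so that |t| > 2 − 1 = 1, hence 2|t| > 2.
Then |2/t + 1| < 2|t + 2|/2, which is < ϵ when |t + 2| < ϵ.
Take δ = min(1, ϵ). Then 0 < |t + 2| < δ gives both |t + 2| < 1 and |t + 2| < ϵ, so |2/t + 1| < ϵ.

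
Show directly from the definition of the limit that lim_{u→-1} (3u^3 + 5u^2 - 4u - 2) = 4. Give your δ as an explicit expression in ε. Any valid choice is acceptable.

δ = min(1, ε/22)

Let ε > 0 be given. We want δ > 0 such that 0 < |u + 1| < δ implies |(3u^3 + 5u^2 - 4u - 2) − 4| < ε.
(3u^3 + 5u^2 - 4u - 2) − 4 = 3u^3 + 5u^2 - 4u - 6 = (u + 1)(3u^2 + 2u - 6).
So |(3u^3 + 5u^2 - 4u - 2) − 4| = |u + 1|·|3u^2 + 2u - 6|.
Assume first that |u + 1| < 1, so |u| < 2. Then |3u^2 + 2u - 6| ≤ 3·2^2 + 2·2 + 6 = 22.
Hence |(3u^3 + 5u^2 - 4u - 2) − 4| ≤ 22|u + 1| < ε provided |u + 1| < ε/22.
Take δ = min(1, ε/22). Then 0 < |u + 1| < δ gives both |u + 1| < 1 and |u + 1| < ε/22, so |(3u^3 + 5u^2 - 4u - 2) − 4| < ε.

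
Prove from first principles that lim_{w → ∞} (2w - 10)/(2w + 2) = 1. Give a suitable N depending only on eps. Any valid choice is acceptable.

N = 6/eps

Let eps > 0. We seek N > 0 such that w > N implies |(2w - 10)/(2w + 2) − 1| < eps.
(2w - 10)/(2w + 2) − 1 = (2(2w - 10) − 2(2w + 2)) / (2(2w + 2)) = -24/(2(2w + 2)).
For w > 0 we have 2w + 2 > 2w, so |(2w - 10)/(2w + 2) − 1| = 24/(2(2w + 2)) < 24/(2·2w) = 6/w.
Thus |(2w - 10)/(2w + 2) − 1| < eps whenever w > 6/eps.
Take N = 6/eps. If w > N then |(2w - 10)/(2w + 2) − 1| < 6/w < eps.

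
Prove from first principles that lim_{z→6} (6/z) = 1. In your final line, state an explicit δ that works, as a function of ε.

Fix ε > 0. We seek δ > 0 such that 0 < |z − 6| < δ implies |6/z − 1| < ε.
|6/z − 1| = 6·|6 − z|/(6·|z|) = 6|z − 6|/(6|z|).
Require δ ≤ 3 so that |z| > 6 − 3 = 3, hence 6|z| > 18.
Then |6/z − 1| < 6|z − 6|/18, which is < ε when |z − 6| < 3ε.
Take δ = min(3, 3ε). Then 0 < |z − 6| < δ gives both |z − 6| < 3 and |z − 6| < 3ε, so |6/z − 1| < ε.

δ = min(3, 3ε)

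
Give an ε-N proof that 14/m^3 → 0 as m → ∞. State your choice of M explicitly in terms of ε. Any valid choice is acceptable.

M = (14/ε)^{1/3}

Let ε > 0. For m ≥ 1, |14/m^3 − 0| = 14/m^3.
14/m^3 < ε ⇔ m^3 > 14/ε ⇔ m > (14/ε)^{1/3}.
Take M = (14/ε)^{1/3}. Then m > M implies 14/m^3 < ε.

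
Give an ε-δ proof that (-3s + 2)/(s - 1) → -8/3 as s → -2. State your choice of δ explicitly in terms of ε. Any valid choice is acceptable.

Let ε > 0 be given. We want δ > 0 with 0 < |s + 2| < δ ⇒ |(-3s + 2)/(s - 1) + 8/3| < ε.
Combining over a common denominator, (-3s + 2)/(s - 1) + 8/3 = [(-3s + 2)·(-3) − 8·(s - 1)] / [(-3)·(s - 1)] = 1(s + 2) / ((-3)(s - 1)).
So |(-3s + 2)/(s - 1) + 8/3| = |s + 2| / (3·|s − 1|).
Require δ ≤ 3/2, so |s − 1| ≥ |-3| − |s + 2| > 3 − 3/2 = 3/2.
Hence |(-3s + 2)/(s - 1) + 8/3| < |s + 2|/(3·(3/2)) = (2/9)|s + 2|, which is < ε once |s + 2| < (9/2)ε.
Take δ = min(3/2, (9/2)ε). Then 0 < |s + 2| < δ forces both bounds, so |(-3s + 2)/(s - 1) + 8/3| < ε.

δ = min(3/2, (9/2)ε)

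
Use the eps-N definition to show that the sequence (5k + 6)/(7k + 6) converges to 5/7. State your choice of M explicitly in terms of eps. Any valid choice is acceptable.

Let eps > 0. For k ≥ 1, |(5k + 6)/(7k + 6) − (5/7)| = |12|/(7(7k + 6)) = 12/(7(7k + 6)).
Since 7k + 6 ≥ 7k for k ≥ 1, this is ≤ 12/(7·7k) = (12/49)/k.
So |(5k + 6)/(7k + 6) − (5/7)| < eps whenever k > (12/49)/eps.
Take M = (12/49)/eps. If k > M then |(5k + 6)/(7k + 6) − (5/7)| ≤ (12/49)/k < eps.

M = (12/49)/eps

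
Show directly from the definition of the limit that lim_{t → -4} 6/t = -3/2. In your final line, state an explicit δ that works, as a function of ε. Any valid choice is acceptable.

Suppose ε > 0. We seek δ > 0 such that 0 < |t + 4| < δ implies |6/t + 3/2| < ε.
|6/t + 3/2| = 6·|-4 − t|/(4·|t|) = 6|t + 4|/(4|t|).
Restrict δ ≤ 2. Then |t + 4| < 2 gives |t| > 2, so 4|t| > 8.
Then |6/t + 3/2| < 6|t + 4|/8, which is < ε when |t + 4| < (4/3)ε.
Take δ = min(2, (4/3)ε). Then 0 < |t + 4| < δ gives both |t + 4| < 2 and |t + 4| < (4/3)ε, so |6/t + 3/2| < ε.

δ = min(2, (4/3)ε)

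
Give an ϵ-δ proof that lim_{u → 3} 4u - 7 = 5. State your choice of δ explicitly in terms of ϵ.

Let ϵ > 0. We need δ > 0 so that 0 < |u − 3| < δ implies |(4u - 7) − 5| < ϵ.
Since (4u - 7) − 5 = 4(u − 3), we have |(4u - 7) − 5| = 4|u − 3|.
Thus it suffices that |u − 3| < ϵ/4.
Choosing δ = ϵ/4 gives |(4u - 7) − 5| = 4|u − 3| < ϵ whenever |u − 3| < δ.

δ = ϵ/4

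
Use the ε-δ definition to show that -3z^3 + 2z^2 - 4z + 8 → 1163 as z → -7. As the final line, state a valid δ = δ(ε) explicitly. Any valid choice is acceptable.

δ = min(1, ε/541)

Let ε > 0 be given. We want δ > 0 such that 0 < |z + 7| < δ implies |(-3z^3 + 2z^2 - 4z + 8) − 1163| < ε.
(-3z^3 + 2z^2 - 4z + 8) − 1163 = -3z^3 + 2z^2 - 4z - 1155 = (z + 7)(-3z^2 + 23z - 165).
So |(-3z^3 + 2z^2 - 4z + 8) − 1163| = |z + 7|·|-3z^2 + 23z - 165|.
Require δ ≤ 1. Then |z + 7| < 1 gives |z| < 8, and by the triangle inequality |-3z^2 + 23z - 165| ≤ 3·8^2 + 23·8 + 165 = 541.
Hence |(-3z^3 + 2z^2 - 4z + 8) − 1163| ≤ 541|z + 7| < ε provided |z + 7| < ε/541.
Take δ = min(1, ε/541). Then 0 < |z + 7| < δ gives both |z + 7| < 1 and |z + 7| < ε/541, so |(-3z^3 + 2z^2 - 4z + 8) − 1163| < ε.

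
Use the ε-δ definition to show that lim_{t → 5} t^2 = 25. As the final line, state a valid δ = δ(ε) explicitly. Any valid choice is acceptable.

δ = min(1, ε/11)

Let ε > 0. We seek δ > 0 with 0 < |t − 5| < δ ⇒ |t^2 − 25| < ε.
Factor: t^2 − 25 = (t − 5)(t + 5), so |t^2 − 25| = |t − 5|·|t + 5|.
Impose δ ≤ 1 so that |t| < 6; then |t + 5| ≤ 11.
Hence |t^2 − 25| ≤ 11|t − 5|, which is < ε once |t − 5| < ε/11.
Take δ = min(1, ε/11). If 0 < |t − 5| < δ then both bounds hold and |t^2 − 25| ≤ 11|t − 5| < 11·(ε/11) = ε.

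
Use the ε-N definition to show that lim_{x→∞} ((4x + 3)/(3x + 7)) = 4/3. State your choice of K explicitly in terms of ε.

K = (19/9)/ε

Let ε > 0. We seek K > 0 such that x > K implies |(4x + 3)/(3x + 7) − (4/3)| < ε.
(4x + 3)/(3x + 7) − (4/3) = (3(4x + 3) − 4(3x + 7)) / (3(3x + 7)) = -19/(3(3x + 7)).
For x > 0 we have 3x + 7 > 3x, so |(4x + 3)/(3x + 7) − (4/3)| = 19/(3(3x + 7)) < 19/(3·3x) = (19/9)/x.
Thus |(4x + 3)/(3x + 7) − (4/3)| < ε whenever x > (19/9)/ε.
Take K = (19/9)/ε. If x > K then |(4x + 3)/(3x + 7) − (4/3)| < (19/9)/x < ε.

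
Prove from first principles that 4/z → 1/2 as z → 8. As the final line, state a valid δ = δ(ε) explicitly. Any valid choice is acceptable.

δ = min(4, 8ε)

Fix ε > 0. We seek δ > 0 such that 0 < |z − 8| < δ implies |4/z − (1/2)| < ε.
|4/z − (1/2)| = 4·|8 − z|/(8·|z|) = 4|z − 8|/(8|z|).
Require δ ≤ 4 so that |z| > 8 − 4 = 4, hence 8|z| > 32.
Then |4/z − (1/2)| < 4|z − 8|/32, which is < ε when |z − 8| < 8ε.
Take δ = min(4, 8ε). Then 0 < |z − 8| < δ gives both |z − 8| < 4 and |z − 8| < 8ε, so |4/z − (1/2)| < ε.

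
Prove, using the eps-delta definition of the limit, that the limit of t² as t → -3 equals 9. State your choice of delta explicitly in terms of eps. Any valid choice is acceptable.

Let eps > 0 be given. We seek delta > 0 with 0 < |t + 3| < delta ⇒ |t² − 9| < eps.
Factor: t² − 9 = (t + 3)(t - 3), so |t² − 9| = |t + 3|·|t - 3|.
Restrict delta ≤ 1. Then |t + 3| < 1 gives |t| < 4, so by the triangle inequality |t - 3| ≤ 4 + 3 = 7.
Hence |t² − 9| ≤ 7|t + 3|, which is < eps once |t + 3| < eps/7.
Take delta = min(1, eps/7). If 0 < |t + 3| < delta then both bounds hold and |t² − 9| ≤ 7|t + 3| < 7·(eps/7) = eps.

delta = min(1, eps/7)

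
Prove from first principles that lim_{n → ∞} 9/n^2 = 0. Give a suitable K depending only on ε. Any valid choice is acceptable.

Suppose ε > 0. For n ≥ 1, |9/n^2 − 0| = 9/n^2.
9/n^2 < ε ⇔ n^2 > 9/ε ⇔ n > (9/ε)^{1/2}.
Take K = (9/ε)^{1/2}. Then n > K implies 9/n^2 < ε.

K = (9/ε)^{1/2}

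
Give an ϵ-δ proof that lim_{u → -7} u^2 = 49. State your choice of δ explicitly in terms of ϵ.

Suppose ϵ > 0. We seek δ > 0 with 0 < |u + 7| < δ ⇒ |u^2 − 49| < ϵ.
Factor: u^2 − 49 = (u + 7)(u - 7), so |u^2 − 49| = |u + 7|·|u - 7|.
Impose δ ≤ 2 so that |u| < 9; then |u - 7| ≤ 16.
Hence |u^2 − 49| ≤ 16|u + 7|, which is < ϵ once |u + 7| < ϵ/16.
Take δ = min(2, ϵ/16). If 0 < |u + 7| < δ then both bounds hold and |u^2 − 49| ≤ 16|u + 7| < 16·(ϵ/16) = ϵ.

δ = min(2, ϵ/16)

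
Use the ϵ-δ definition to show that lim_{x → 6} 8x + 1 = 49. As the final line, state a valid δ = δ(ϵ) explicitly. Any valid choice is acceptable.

Let ϵ > 0. We need δ > 0 so that 0 < |x − 6| < δ implies |(8x + 1) − 49| < ϵ.
|(8x + 1) − 49| = |8x - 48| = 8|x − 6|.
So 8|x − 6| < ϵ exactly when |x − 6| < ϵ/8.
Take δ = ϵ/8. If 0 < |x − 6| < δ then |(8x + 1) − 49| = 8|x − 6| < 8·(ϵ/8) = ϵ.

δ = ϵ/8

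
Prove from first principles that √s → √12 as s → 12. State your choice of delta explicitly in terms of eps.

delta = min(12, √12·eps)

Let eps > 0 be given. We want delta > 0 such that 0 < |s − 12| < delta implies |√s − √12| < eps.
Rationalise: √s − √12 = (s − 12)/(√s + √12), so |√s − √12| = |s − 12|/(√s + √12).
Restrict delta ≤ 12 so that |s − 12| < 12 forces s > 0, and then √s + √12 > √12.
Hence |√s − √12| < |s − 12|/√12, which is < eps once |s − 12| < √12·eps.
Take delta = min(12, √12·eps). If 0 < |s − 12| < delta then s > 0 and |√s − √12| < |s − 12|/√12 < eps.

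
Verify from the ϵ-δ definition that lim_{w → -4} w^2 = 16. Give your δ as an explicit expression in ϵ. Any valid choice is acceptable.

δ = min(2, ϵ/10)

Suppose ϵ > 0. We seek δ > 0 with 0 < |w + 4| < δ ⇒ |w^2 − 16| < ϵ.
Factor: w^2 − 16 = (w + 4)(w - 4), so |w^2 − 16| = |w + 4|·|w - 4|.
Impose δ ≤ 2 so that |w| < 6; then |w - 4| ≤ 10.
Hence |w^2 − 16| ≤ 10|w + 4|, which is < ϵ once |w + 4| < ϵ/10.
Take δ = min(2, ϵ/10). If 0 < |w + 4| < δ then both bounds hold and |w^2 − 16| ≤ 10|w + 4| < 10·(ϵ/10) = ϵ.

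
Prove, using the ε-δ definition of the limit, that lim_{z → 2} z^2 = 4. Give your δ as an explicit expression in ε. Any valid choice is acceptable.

δ = min(1, ε/5)

Suppose ε > 0. We seek δ > 0 with 0 < |z − 2| < δ ⇒ |z^2 − 4| < ε.
Factor: z^2 − 4 = (z − 2)(z + 2), so |z^2 − 4| = |z − 2|·|z + 2|.
Restrict δ ≤ 1. Then |z − 2| < 1 gives |z| < 3, so by the triangle inequality |z + 2| ≤ 3 + 2 = 5.
Hence |z^2 − 4| ≤ 5|z − 2|, which is < ε once |z − 2| < ε/5.
Take δ = min(1, ε/5). If 0 < |z − 2| < δ then both bounds hold and |z^2 − 4| ≤ 5|z − 2| < 5·(ε/5) = ε.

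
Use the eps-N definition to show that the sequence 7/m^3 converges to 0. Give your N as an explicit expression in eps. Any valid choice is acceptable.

Suppose eps > 0. For m ≥ 1, |7/m^3 − 0| = 7/m^3.
7/m^3 < eps ⇔ m^3 > 7/eps ⇔ m > (7/eps)^{1/3}.
Take N = (7/eps)^{1/3}. Then m > N implies 7/m^3 < eps.

N = (7/eps)^{1/3}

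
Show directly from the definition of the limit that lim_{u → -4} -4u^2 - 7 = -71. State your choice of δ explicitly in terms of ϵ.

δ = min(1, ϵ/36)

Fix ϵ > 0. We want δ > 0 such that 0 < |u + 4| < δ implies |(-4u^2 - 7) + 71| < ϵ.
(-4u^2 - 7) + 71 = -4u^2 + 64 = (u + 4)(-4u + 16).
So |(-4u^2 - 7) + 71| = |u + 4|·|-4u + 16|.
Require δ ≤ 1. Then |u + 4| < 1 gives |u| < 5, and by the triangle inequality |-4u + 16| ≤ 4·5 + 16 = 36.
Hence |(-4u^2 - 7) + 71| ≤ 36|u + 4| < ϵ provided |u + 4| < ϵ/36.
Take δ = min(1, ϵ/36). Then 0 < |u + 4| < δ gives both |u + 4| < 1 and |u + 4| < ϵ/36, so |(-4u^2 - 7) + 71| < ϵ.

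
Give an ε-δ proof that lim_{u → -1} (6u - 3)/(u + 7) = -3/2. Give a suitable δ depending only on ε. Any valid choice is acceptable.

δ = min(3, (2/5)ε)

Let ε > 0 be given. We want δ > 0 with 0 < |u + 1| < δ ⇒ |(6u - 3)/(u + 7) + 3/2| < ε.
Combining over a common denominator, (6u - 3)/(u + 7) + 3/2 = [(6u - 3)·6 − (-9)·(u + 7)] / [6·(u + 7)] = 45(u + 1) / (6(u + 7)).
So |(6u - 3)/(u + 7) + 3/2| = 45|u + 1| / (6·|u + 7|).
Restrict δ ≤ 3. Then |u + 1| < 3 gives |u + 7| = |(u + 1) + 6| ≥ 6 − 3 = 3.
Hence |(6u - 3)/(u + 7) + 3/2| < 45|u + 1|/(6·3) = (5/2)|u + 1|, which is < ε once |u + 1| < (2/5)ε.
Take δ = min(3, (2/5)ε). Then 0 < |u + 1| < δ forces both bounds, so |(6u - 3)/(u + 7) + 3/2| < ε.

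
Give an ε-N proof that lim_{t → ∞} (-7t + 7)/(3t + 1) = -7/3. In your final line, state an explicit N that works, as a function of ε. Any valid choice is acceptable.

N = (28/9)/ε

Fix ε > 0. We seek N > 0 such that t > N implies |(-7t + 7)/(3t + 1) + 7/3| < ε.
(-7t + 7)/(3t + 1) + 7/3 = (3(-7t + 7) − (-7)(3t + 1)) / (3(3t + 1)) = 28/(3(3t + 1)).
For t > 0 we have 3t + 1 > 3t, so |(-7t + 7)/(3t + 1) + 7/3| = 28/(3(3t + 1)) < 28/(3·3t) = (28/9)/t.
Thus |(-7t + 7)/(3t + 1) + 7/3| < ε whenever t > (28/9)/ε.
Take N = (28/9)/ε. If t > N then |(-7t + 7)/(3t + 1) + 7/3| < (28/9)/t < ε.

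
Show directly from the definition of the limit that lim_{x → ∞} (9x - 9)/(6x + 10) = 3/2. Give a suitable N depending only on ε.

Let ε > 0 be given. We seek N > 0 such that x > N implies |(9x - 9)/(6x + 10) − (3/2)| < ε.
(9x - 9)/(6x + 10) − (3/2) = (6(9x - 9) − 9(6x + 10)) / (6(6x + 10)) = -144/(6(6x + 10)).
For x > 0 we have 6x + 10 > 6x, so |(9x - 9)/(6x + 10) − (3/2)| = 144/(6(6x + 10)) < 144/(6·6x) = 4/x.
Thus |(9x - 9)/(6x + 10) − (3/2)| < ε whenever x > 4/ε.
Take N = 4/ε. If x > N then |(9x - 9)/(6x + 10) − (3/2)| < 4/x < ε.

N = 4/ε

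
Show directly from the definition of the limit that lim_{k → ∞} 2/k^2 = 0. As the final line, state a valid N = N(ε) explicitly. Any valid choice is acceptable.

Fix ε > 0. For k ≥ 1, |2/k^2 − 0| = 2/k^2.
2/k^2 < ε ⇔ k^2 > 2/ε ⇔ k > (2/ε)^{1/2}.
Take N = (2/ε)^{1/2}. Then k > N implies 2/k^2 < ε.

N = (2/ε)^{1/2}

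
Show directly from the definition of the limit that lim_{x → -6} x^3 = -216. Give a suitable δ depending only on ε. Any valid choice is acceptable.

δ = min(1, ε/127)

Suppose ε > 0. We seek δ > 0 with 0 < |x + 6| < δ ⇒ |x^3 + 216| < ε.
Factor: x^3 + 216 = (x + 6)(x^2 - 6x + 36), so |x^3 + 216| = |x + 6|·|x^2 - 6x + 36|.
Impose δ ≤ 1 so that |x| < 7; then |x^2 - 6x + 36| ≤ 127.
Hence |x^3 + 216| ≤ 127|x + 6|, which is < ε once |x + 6| < ε/127.
Take δ = min(1, ε/127). If 0 < |x + 6| < δ then both bounds hold and |x^3 + 216| ≤ 127|x + 6| < 127·(ε/127) = ε.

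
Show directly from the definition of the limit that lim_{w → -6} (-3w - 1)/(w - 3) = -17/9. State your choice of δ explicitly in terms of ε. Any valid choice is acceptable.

δ = min(9/2, (81/20)ε)

Fix ε > 0. We want δ > 0 with 0 < |w + 6| < δ ⇒ |(-3w - 1)/(w - 3) + 17/9| < ε.
Combining over a common denominator, (-3w - 1)/(w - 3) + 17/9 = [(-3w - 1)·(-9) − 17·(w - 3)] / [(-9)·(w - 3)] = 10(w + 6) / ((-9)(w - 3)).
So |(-3w - 1)/(w - 3) + 17/9| = 10|w + 6| / (9·|w − 3|).
Restrict δ ≤ 9/2. Then |w + 6| < 9/2 gives |w − 3| = |(w + 6) + (-9)| ≥ 9 − 9/2 = 9/2.
Hence |(-3w - 1)/(w - 3) + 17/9| < 10|w + 6|/(9·(9/2)) = (20/81)|w + 6|, which is < ε once |w + 6| < (81/20)ε.
Take δ = min(9/2, (81/20)ε). Then 0 < |w + 6| < δ forces both bounds, so |(-3w - 1)/(w - 3) + 17/9| < ε.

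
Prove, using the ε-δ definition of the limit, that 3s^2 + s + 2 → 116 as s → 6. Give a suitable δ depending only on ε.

δ = min(1, ε/40)

Let ε > 0. We want δ > 0 such that 0 < |s − 6| < δ implies |(3s^2 + s + 2) − 116| < ε.
(3s^2 + s + 2) − 116 = 3s^2 + s - 114 = (s − 6)(3s + 19).
So |(3s^2 + s + 2) − 116| = |s − 6|·|3s + 19|.
Require δ ≤ 1. Then |s − 6| < 1 gives |s| < 7, and by the triangle inequality |3s + 19| ≤ 3·7 + 19 = 40.
Hence |(3s^2 + s + 2) − 116| ≤ 40|s − 6| < ε provided |s − 6| < ε/40.
Choosing δ = min(1, ε/40) ensures both conditions, hence |(3s^2 + s + 2) − 116| < ε.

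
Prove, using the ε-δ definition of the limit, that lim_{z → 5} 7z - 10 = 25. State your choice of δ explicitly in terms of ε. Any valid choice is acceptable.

δ = ε/7

Fix ε > 0. We need δ > 0 so that 0 < |z − 5| < δ implies |(7z - 10) − 25| < ε.
|(7z - 10) − 25| = |7z - 35| = 7|z − 5|.
Thus it suffices that |z − 5| < ε/7.
Take δ = ε/7. If 0 < |z − 5| < δ then |(7z - 10) − 25| = 7|z − 5| < 7·(ε/7) = ε.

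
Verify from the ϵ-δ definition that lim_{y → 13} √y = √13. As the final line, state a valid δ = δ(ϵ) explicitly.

Let ϵ > 0 be given. We want δ > 0 such that 0 < |y − 13| < δ implies |√y − √13| < ϵ.
Rationalise: √y − √13 = (y − 13)/(√y + √13), so |√y − √13| = |y − 13|/(√y + √13).
Restrict δ ≤ 13 so that |y − 13| < 13 forces y > 0, and then √y + √13 > √13.
Hence |√y − √13| < |y − 13|/√13, which is < ϵ once |y − 13| < √13·ϵ.
Take δ = min(13, √13·ϵ). If 0 < |y − 13| < δ then y > 0 and |√y − √13| < |y − 13|/√13 < ϵ.

δ = min(13, √13·ϵ)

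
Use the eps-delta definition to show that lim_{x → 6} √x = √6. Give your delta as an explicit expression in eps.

delta = min(6, √6·eps)

Let eps > 0. We want delta > 0 such that 0 < |x − 6| < delta implies |√x − √6| < eps.
Rationalise: √x − √6 = (x − 6)/(√x + √6), so |√x − √6| = |x − 6|/(√x + √6).
Restrict delta ≤ 6 so that |x − 6| < 6 forces x > 0, and then √x + √6 > √6.
Hence |√x − √6| < |x − 6|/√6, which is < eps once |x − 6| < √6·eps.
Take delta = min(6, √6·eps). If 0 < |x − 6| < delta then x > 0 and |√x − √6| < |x − 6|/√6 < eps.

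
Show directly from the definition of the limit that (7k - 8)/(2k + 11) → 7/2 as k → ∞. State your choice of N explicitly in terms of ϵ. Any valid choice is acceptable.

N = (93/4)/ϵ

Let ϵ > 0. For k ≥ 1, |(7k - 8)/(2k + 11) − (7/2)| = |-93|/(2(2k + 11)) = 93/(2(2k + 11)).
Since 2k + 11 ≥ 2k for k ≥ 1, this is ≤ 93/(2·2k) = (93/4)/k.
So |(7k - 8)/(2k + 11) − (7/2)| < ϵ whenever k > (93/4)/ϵ.
Take N = (93/4)/ϵ. If k > N then |(7k - 8)/(2k + 11) − (7/2)| ≤ (93/4)/k < ϵ.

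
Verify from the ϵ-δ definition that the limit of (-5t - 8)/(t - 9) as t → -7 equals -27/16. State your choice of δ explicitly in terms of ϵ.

δ = min(8, (128/53)ϵ)

Let ϵ > 0. We want δ > 0 with 0 < |t + 7| < δ ⇒ |(-5t - 8)/(t - 9) + 27/16| < ϵ.
Combining over a common denominator, (-5t - 8)/(t - 9) + 27/16 = [(-5t - 8)·(-16) − 27·(t - 9)] / [(-16)·(t - 9)] = 53(t + 7) / ((-16)(t - 9)).
So |(-5t - 8)/(t - 9) + 27/16| = 53|t + 7| / (16·|t − 9|).
Require δ ≤ 8, so |t − 9| ≥ |-16| − |t + 7| > 16 − 8 = 8.
Hence |(-5t - 8)/(t - 9) + 27/16| < 53|t + 7|/(16·8) = (53/128)|t + 7|, which is < ϵ once |t + 7| < (128/53)ϵ.
Take δ = min(8, (128/53)ϵ). Then 0 < |t + 7| < δ forces both bounds, so |(-5t - 8)/(t - 9) + 27/16| < ϵ.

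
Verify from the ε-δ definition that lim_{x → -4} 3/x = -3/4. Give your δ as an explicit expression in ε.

δ = min(2, (8/3)ε)

Suppose ε > 0. We seek δ > 0 such that 0 < |x + 4| < δ implies |3/x + 3/4| < ε.
|3/x + 3/4| = 3·|-4 − x|/(4·|x|) = 3|x + 4|/(4|x|).
Restrict δ ≤ 2. Then |x + 4| < 2 gives |x| > 2, so 4|x| > 8.
Then |3/x + 3/4| < 3|x + 4|/8, which is < ε when |x + 4| < (8/3)ε.
Take δ = min(2, (8/3)ε). Then 0 < |x + 4| < δ gives both |x + 4| < 2 and |x + 4| < (8/3)ε, so |3/x + 3/4| < ε.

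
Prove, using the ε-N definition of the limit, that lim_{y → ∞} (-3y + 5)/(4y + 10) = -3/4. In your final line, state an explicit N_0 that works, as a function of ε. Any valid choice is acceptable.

Fix ε > 0. We seek N_0 > 0 such that y > N_0 implies |(-3y + 5)/(4y + 10) + 3/4| < ε.
(-3y + 5)/(4y + 10) + 3/4 = (4(-3y + 5) − (-3)(4y + 10)) / (4(4y + 10)) = 50/(4(4y + 10)).
For y > 0 we have 4y + 10 > 4y, so |(-3y + 5)/(4y + 10) + 3/4| = 50/(4(4y + 10)) < 50/(4·4y) = (25/8)/y.
Thus |(-3y + 5)/(4y + 10) + 3/4| < ε whenever y > (25/8)/ε.
Take N_0 = (25/8)/ε. If y > N_0 then |(-3y + 5)/(4y + 10) + 3/4| < (25/8)/y < ε.

N_0 = (25/8)/ε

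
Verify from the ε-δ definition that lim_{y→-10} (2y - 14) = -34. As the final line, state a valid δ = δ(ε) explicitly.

δ = ε/2

Suppose ε > 0. We need δ > 0 so that 0 < |y + 10| < δ implies |(2y - 14) + 34| < ε.
|(2y - 14) + 34| = |2y + 20| = 2|y + 10|.
So 2|y + 10| < ε exactly when |y + 10| < ε/2.
Take δ = ε/2. If 0 < |y + 10| < δ then |(2y - 14) + 34| = 2|y + 10| < 2·(ε/2) = ε.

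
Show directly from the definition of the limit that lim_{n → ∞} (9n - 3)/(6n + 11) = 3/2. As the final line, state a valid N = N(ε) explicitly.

N = (13/4)/ε

Let ε > 0 be given. For n ≥ 1, |(9n - 3)/(6n + 11) − (3/2)| = |-117|/(6(6n + 11)) = 117/(6(6n + 11)).
Since 6n + 11 ≥ 6n for n ≥ 1, this is ≤ 117/(6·6n) = (13/4)/n.
So |(9n - 3)/(6n + 11) − (3/2)| < ε whenever n > (13/4)/ε.
Take N = (13/4)/ε. If n > N then |(9n - 3)/(6n + 11) − (3/2)| ≤ (13/4)/n < ε.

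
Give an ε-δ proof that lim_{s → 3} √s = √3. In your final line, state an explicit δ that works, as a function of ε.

δ = min(3, √3·ε)

Suppose ε > 0. We want δ > 0 such that 0 < |s − 3| < δ implies |√s − √3| < ε.
Rationalise: √s − √3 = (s − 3)/(√s + √3), so |√s − √3| = |s − 3|/(√s + √3).
Restrict δ ≤ 3 so that |s − 3| < 3 forces s > 0, and then √s + √3 > √3.
Hence |√s − √3| < |s − 3|/√3, which is < ε once |s − 3| < √3·ε.
Take δ = min(3, √3·ε). If 0 < |s − 3| < δ then s > 0 and |√s − √3| < |s − 3|/√3 < ε.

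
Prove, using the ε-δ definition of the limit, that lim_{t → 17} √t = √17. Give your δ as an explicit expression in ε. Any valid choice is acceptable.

Let ε > 0 be given. We want δ > 0 such that 0 < |t − 17| < δ implies |√t − √17| < ε.
Rationalise: √t − √17 = (t − 17)/(√t + √17), so |√t − √17| = |t − 17|/(√t + √17).
Restrict δ ≤ 17 so that |t − 17| < 17 forces t > 0, and then √t + √17 > √17.
Hence |√t − √17| < |t − 17|/√17, which is < ε once |t − 17| < √17·ε.
Take δ = min(17, √17·ε). If 0 < |t − 17| < δ then t > 0 and |√t − √17| < |t − 17|/√17 < ε.

δ = min(17, √17·ε)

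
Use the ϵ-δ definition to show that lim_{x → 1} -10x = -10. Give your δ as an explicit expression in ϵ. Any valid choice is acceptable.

δ = ϵ/10

Let ϵ > 0. We need δ > 0 so that 0 < |x − 1| < δ implies |(-10x) + 10| < ϵ.
Since (-10x) + 10 = -10(x − 1), we have |(-10x) + 10| = 10|x − 1|.
So 10|x − 1| < ϵ exactly when |x − 1| < ϵ/10.
Take δ = ϵ/10. If 0 < |x − 1| < δ then |(-10x) + 10| = 10|x − 1| < 10·(ϵ/10) = ϵ.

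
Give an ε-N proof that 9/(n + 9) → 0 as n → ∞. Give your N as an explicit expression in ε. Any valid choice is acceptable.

Suppose ε > 0. For n ≥ 1, |9/(n + 9) − 0| = 9/(n + 9) ≤ 9/n.
We need 9/n < ε, i.e. n > 9/ε.
Take N = 9/ε. If n > N then |9/(n + 9)| ≤ 9/n < ε.

N = 9/ε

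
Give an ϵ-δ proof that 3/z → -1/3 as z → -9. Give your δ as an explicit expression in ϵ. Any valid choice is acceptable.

δ = min(9/2, (27/2)ϵ)

Let ϵ > 0. We seek δ > 0 such that 0 < |z + 9| < δ implies |3/z + 1/3| < ϵ.
|3/z + 1/3| = 3·|-9 − z|/(9·|z|) = 3|z + 9|/(9|z|).
Require δ ≤ 9/2 so that |z| > 9 − 9/2 = 9/2, hence 9|z| > 81/2.
Then |3/z + 1/3| < 3|z + 9|/(81/2), which is < ϵ when |z + 9| < (27/2)ϵ.
Take δ = min(9/2, (27/2)ϵ). Then 0 < |z + 9| < δ gives both |z + 9| < 9/2 and |z + 9| < (27/2)ϵ, so |3/z + 1/3| < ϵ.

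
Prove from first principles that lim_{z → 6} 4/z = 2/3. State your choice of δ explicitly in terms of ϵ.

δ = min(3, (9/2)ϵ)

Let ϵ > 0 be given. We seek δ > 0 such that 0 < |z − 6| < δ implies |4/z − (2/3)| < ϵ.
|4/z − (2/3)| = 4·|6 − z|/(6·|z|) = 4|z − 6|/(6|z|).
Restrict δ ≤ 3. Then |z − 6| < 3 gives |z| > 3, so 6|z| > 18.
Then |4/z − (2/3)| < 4|z − 6|/18, which is < ϵ when |z − 6| < (9/2)ϵ.
Take δ = min(3, (9/2)ϵ). Then 0 < |z − 6| < δ gives both |z − 6| < 3 and |z − 6| < (9/2)ϵ, so |4/z − (2/3)| < ϵ.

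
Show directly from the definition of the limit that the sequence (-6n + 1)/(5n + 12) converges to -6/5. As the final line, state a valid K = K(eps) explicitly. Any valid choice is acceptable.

Let eps > 0. For n ≥ 1, |(-6n + 1)/(5n + 12) + 6/5| = |77|/(5(5n + 12)) = 77/(5(5n + 12)).
Since 5n + 12 ≥ 5n for n ≥ 1, this is ≤ 77/(5·5n) = (77/25)/n.
So |(-6n + 1)/(5n + 12) + 6/5| < eps whenever n > (77/25)/eps.
Take K = (77/25)/eps. If n > K then |(-6n + 1)/(5n + 12) + 6/5| ≤ (77/25)/n < eps.

K = (77/25)/eps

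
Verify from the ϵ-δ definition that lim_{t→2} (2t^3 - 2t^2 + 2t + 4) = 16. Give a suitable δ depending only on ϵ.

δ = min(1, ϵ/30)

Suppose ϵ > 0. We want δ > 0 such that 0 < |t − 2| < δ implies |(2t^3 - 2t^2 + 2t + 4) − 16| < ϵ.
(2t^3 - 2t^2 + 2t + 4) − 16 = 2t^3 - 2t^2 + 2t - 12 = (t − 2)(2t^2 + 2t + 6).
So |(2t^3 - 2t^2 + 2t + 4) − 16| = |t − 2|·|2t^2 + 2t + 6|.
Require δ ≤ 1. Then |t − 2| < 1 gives |t| < 3, and by the triangle inequality |2t^2 + 2t + 6| ≤ 2·3^2 + 2·3 + 6 = 30.
Hence |(2t^3 - 2t^2 + 2t + 4) − 16| ≤ 30|t − 2| < ϵ provided |t − 2| < ϵ/30.
Choosing δ = min(1, ϵ/30) ensures both conditions, hence |(2t^3 - 2t^2 + 2t + 4) − 16| < ϵ.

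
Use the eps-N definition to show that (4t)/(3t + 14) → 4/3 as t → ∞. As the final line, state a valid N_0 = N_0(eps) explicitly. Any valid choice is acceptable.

Fix eps > 0. We seek N_0 > 0 such that t > N_0 implies |(4t)/(3t + 14) − (4/3)| < eps.
(4t)/(3t + 14) − (4/3) = (3(4t) − 4(3t + 14)) / (3(3t + 14)) = -56/(3(3t + 14)).
For t > 0 we have 3t + 14 > 3t, so |(4t)/(3t + 14) − (4/3)| = 56/(3(3t + 14)) < 56/(3·3t) = (56/9)/t.
Thus |(4t)/(3t + 14) − (4/3)| < eps whenever t > (56/9)/eps.
Take N_0 = (56/9)/eps. If t > N_0 then |(4t)/(3t + 14) − (4/3)| < (56/9)/t < eps.

N_0 = (56/9)/eps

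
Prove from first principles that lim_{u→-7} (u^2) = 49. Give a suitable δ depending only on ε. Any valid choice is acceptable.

Let ε > 0 be given. We seek δ > 0 with 0 < |u + 7| < δ ⇒ |u^2 − 49| < ε.
Factor: u^2 − 49 = (u + 7)(u - 7), so |u^2 − 49| = |u + 7|·|u - 7|.
Impose δ ≤ 1 so that |u| < 8; then |u - 7| ≤ 15.
Hence |u^2 − 49| ≤ 15|u + 7|, which is < ε once |u + 7| < ε/15.
Take δ = min(1, ε/15). If 0 < |u + 7| < δ then both bounds hold and |u^2 − 49| ≤ 15|u + 7| < 15·(ε/15) = ε.

δ = min(1, ε/15)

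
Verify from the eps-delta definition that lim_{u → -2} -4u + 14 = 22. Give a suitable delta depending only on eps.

Suppose eps > 0. We need delta > 0 so that 0 < |u + 2| < delta implies |(-4u + 14) − 22| < eps.
|(-4u + 14) − 22| = |-4u - 8| = 4|u + 2|.
Thus it suffices that |u + 2| < eps/4.
Choosing delta = eps/4 gives |(-4u + 14) − 22| = 4|u + 2| < eps whenever |u + 2| < delta.

delta = eps/4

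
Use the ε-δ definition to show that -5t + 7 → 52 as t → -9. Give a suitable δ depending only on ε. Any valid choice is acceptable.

δ = ε/5

Fix ε > 0. We need δ > 0 so that 0 < |t + 9| < δ implies |(-5t + 7) − 52| < ε.
Since (-5t + 7) − 52 = -5(t + 9), we have |(-5t + 7) − 52| = 5|t + 9|.
Thus it suffices that |t + 9| < ε/5.
Choosing δ = ε/5 gives |(-5t + 7) − 52| = 5|t + 9| < ε whenever |t + 9| < δ.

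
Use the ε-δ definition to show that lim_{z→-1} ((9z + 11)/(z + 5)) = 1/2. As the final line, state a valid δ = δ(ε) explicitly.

Suppose ε > 0. We want δ > 0 with 0 < |z + 1| < δ ⇒ |(9z + 11)/(z + 5) − (1/2)| < ε.
Combining over a common denominator, (9z + 11)/(z + 5) − (1/2) = [(9z + 11)·4 − 2·(z + 5)] / [4·(z + 5)] = 34(z + 1) / (4(z + 5)).
So |(9z + 11)/(z + 5) − (1/2)| = 34|z + 1| / (4·|z + 5|).
Require δ ≤ 2, so |z + 5| ≥ |4| − |z + 1| > 4 − 2 = 2.
Hence |(9z + 11)/(z + 5) − (1/2)| < 34|z + 1|/(4·2) = (17/4)|z + 1|, which is < ε once |z + 1| < (4/17)ε.
Take δ = min(2, (4/17)ε). Then 0 < |z + 1| < δ forces both bounds, so |(9z + 11)/(z + 5) − (1/2)| < ε.

δ = min(2, (4/17)ε)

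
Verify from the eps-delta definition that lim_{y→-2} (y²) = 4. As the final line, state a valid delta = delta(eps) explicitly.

Fix eps > 0. We seek delta > 0 with 0 < |y + 2| < delta ⇒ |y² − 4| < eps.
Factor: y² − 4 = (y + 2)(y - 2), so |y² − 4| = |y + 2|·|y - 2|.
Restrict delta ≤ 1. Then |y + 2| < 1 gives |y| < 3, so by the triangle inequality |y - 2| ≤ 3 + 2 = 5.
Hence |y² − 4| ≤ 5|y + 2|, which is < eps once |y + 2| < eps/5.
Take delta = min(1, eps/5). If 0 < |y + 2| < delta then both bounds hold and |y² − 4| ≤ 5|y + 2| < 5·(eps/5) = eps.

delta = min(1, eps/5)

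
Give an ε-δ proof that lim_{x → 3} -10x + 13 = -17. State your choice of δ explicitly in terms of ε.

δ = ε/10

Suppose ε > 0. We need δ > 0 so that 0 < |x − 3| < δ implies |(-10x + 13) + 17| < ε.
Since (-10x + 13) + 17 = -10(x − 3), we have |(-10x + 13) + 17| = 10|x − 3|.
Thus it suffices that |x − 3| < ε/10.
Choosing δ = ε/10 gives |(-10x + 13) + 17| = 10|x − 3| < ε whenever |x − 3| < δ.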